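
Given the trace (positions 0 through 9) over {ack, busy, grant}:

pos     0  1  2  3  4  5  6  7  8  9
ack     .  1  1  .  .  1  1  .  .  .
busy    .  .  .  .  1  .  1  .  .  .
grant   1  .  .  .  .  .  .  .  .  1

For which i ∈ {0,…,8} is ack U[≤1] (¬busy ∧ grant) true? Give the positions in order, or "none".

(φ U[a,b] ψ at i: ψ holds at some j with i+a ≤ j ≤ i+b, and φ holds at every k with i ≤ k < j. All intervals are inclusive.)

0

Evaluate at each i in [0,8]:
  i=0: ✓ (rhs at j=0)
  i=1: ✗ (no rhs in [1,2])
  i=2: ✗ (no rhs in [2,3])
  i=3: ✗ (no rhs in [3,4])
  i=4: ✗ (no rhs in [4,5])
  i=5: ✗ (no rhs in [5,6])
  i=6: ✗ (no rhs in [6,7])
  i=7: ✗ (no rhs in [7,8])
  i=8: ✗ (lhs fails at k=8 before rhs at j=9)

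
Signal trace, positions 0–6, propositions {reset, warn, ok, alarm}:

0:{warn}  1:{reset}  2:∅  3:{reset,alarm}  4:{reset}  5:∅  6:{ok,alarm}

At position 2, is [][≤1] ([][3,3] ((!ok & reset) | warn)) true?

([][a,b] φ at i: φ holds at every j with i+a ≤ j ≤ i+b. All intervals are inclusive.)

No

Check [][3,3] ((!ok & reset) | warn) at every j in [2,3]:
  j=2: fails at 5
  j=3: fails at 6
Fails at j=2 → formula fails.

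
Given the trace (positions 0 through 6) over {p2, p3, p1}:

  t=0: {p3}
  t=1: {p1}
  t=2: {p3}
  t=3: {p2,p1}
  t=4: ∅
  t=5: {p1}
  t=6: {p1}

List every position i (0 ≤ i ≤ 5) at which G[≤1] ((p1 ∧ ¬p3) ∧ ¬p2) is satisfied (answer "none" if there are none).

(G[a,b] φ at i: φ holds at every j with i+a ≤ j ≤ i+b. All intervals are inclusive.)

Evaluate at each i in [0,5]:
  i=0: ✗ (fails at j=0)
  i=1: ✗ (fails at j=2)
  i=2: ✗ (fails at j=2)
  i=3: ✗ (fails at j=3)
  i=4: ✗ (fails at j=4)
  i=5: ✓ (all of [5,6])

5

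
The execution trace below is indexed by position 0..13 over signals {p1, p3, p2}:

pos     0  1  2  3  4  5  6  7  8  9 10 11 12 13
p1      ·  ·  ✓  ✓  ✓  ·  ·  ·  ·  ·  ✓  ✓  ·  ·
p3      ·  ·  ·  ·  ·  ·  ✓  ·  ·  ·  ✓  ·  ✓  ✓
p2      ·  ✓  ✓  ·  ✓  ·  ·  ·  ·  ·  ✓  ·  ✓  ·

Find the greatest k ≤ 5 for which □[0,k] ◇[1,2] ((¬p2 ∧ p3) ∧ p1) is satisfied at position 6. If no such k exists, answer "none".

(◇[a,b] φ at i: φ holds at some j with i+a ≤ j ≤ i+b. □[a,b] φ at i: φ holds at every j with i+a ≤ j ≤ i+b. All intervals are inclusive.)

◇[1,2] ((¬p2 ∧ p3) ∧ p1) must hold from j=6 onward; find where it first fails.
  j=6: fails → no k works.

none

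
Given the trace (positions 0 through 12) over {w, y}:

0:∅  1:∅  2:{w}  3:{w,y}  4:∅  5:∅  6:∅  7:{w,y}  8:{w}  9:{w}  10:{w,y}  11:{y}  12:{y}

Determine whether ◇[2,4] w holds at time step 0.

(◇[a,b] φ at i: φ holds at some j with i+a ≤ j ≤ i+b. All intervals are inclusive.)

Yes

Check w at each j in [2,4]:
  j=2: true
  j=3: true
  j=4: false
Found at j=2 → formula holds.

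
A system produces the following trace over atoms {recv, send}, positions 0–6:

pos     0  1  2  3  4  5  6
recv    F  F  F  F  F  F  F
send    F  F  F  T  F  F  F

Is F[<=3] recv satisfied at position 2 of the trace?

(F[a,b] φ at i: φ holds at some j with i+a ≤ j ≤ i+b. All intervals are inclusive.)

False

Check recv at each j in [2,5]:
  j=2: false
  j=3: false
  j=4: false
  j=5: false
No position in the window satisfies it → formula fails.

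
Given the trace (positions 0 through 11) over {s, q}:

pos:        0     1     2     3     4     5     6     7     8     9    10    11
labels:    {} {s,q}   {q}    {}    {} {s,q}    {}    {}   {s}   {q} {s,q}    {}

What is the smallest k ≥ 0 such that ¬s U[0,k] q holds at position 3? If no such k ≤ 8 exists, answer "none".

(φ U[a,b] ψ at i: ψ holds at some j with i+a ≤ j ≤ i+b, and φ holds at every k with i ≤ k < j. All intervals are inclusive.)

Need earliest j ≥ 3 with q, and ¬s at every k in [3,j-1].
  j=3: rhs fails.
  j=4: rhs fails.
  j=5: rhs holds; lhs holds on [3,4]. k = 2.

2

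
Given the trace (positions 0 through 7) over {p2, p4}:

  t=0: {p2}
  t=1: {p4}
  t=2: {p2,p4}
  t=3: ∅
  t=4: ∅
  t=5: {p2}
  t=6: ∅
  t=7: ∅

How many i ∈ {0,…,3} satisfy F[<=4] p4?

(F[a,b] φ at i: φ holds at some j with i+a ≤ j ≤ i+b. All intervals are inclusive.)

Evaluate at each i in [0,3]:
  i=0: ✓ (witness j=1)
  i=1: ✓ (witness j=1)
  i=2: ✓ (witness j=2)
  i=3: ✗ (none in [3,7])
Positions where it holds: {0, 1, 2} → 3.

3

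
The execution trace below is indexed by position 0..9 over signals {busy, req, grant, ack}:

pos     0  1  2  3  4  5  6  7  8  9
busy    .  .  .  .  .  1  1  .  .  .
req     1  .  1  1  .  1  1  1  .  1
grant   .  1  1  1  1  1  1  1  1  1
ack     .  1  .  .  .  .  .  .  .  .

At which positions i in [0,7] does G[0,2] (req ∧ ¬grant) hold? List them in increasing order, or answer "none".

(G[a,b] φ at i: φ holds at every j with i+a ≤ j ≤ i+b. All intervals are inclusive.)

none

Evaluate at each i in [0,7]:
  i=0: ✗ (fails at j=1)
  i=1: ✗ (fails at j=1)
  i=2: ✗ (fails at j=2)
  i=3: ✗ (fails at j=3)
  i=4: ✗ (fails at j=4)
  i=5: ✗ (fails at j=5)
  i=6: ✗ (fails at j=6)
  i=7: ✗ (fails at j=7)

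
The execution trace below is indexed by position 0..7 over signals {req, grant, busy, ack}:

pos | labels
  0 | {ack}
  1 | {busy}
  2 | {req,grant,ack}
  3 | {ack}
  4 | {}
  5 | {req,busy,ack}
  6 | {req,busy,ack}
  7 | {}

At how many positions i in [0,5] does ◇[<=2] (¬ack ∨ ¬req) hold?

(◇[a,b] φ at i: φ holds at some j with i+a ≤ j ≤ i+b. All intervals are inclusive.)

6

Evaluate at each i in [0,5]:
  i=0: ✓ (witness j=0)
  i=1: ✓ (witness j=1)
  i=2: ✓ (witness j=3)
  i=3: ✓ (witness j=3)
  i=4: ✓ (witness j=4)
  i=5: ✓ (witness j=7)
Positions where it holds: {0, 1, 2, 3, 4, 5} → 6.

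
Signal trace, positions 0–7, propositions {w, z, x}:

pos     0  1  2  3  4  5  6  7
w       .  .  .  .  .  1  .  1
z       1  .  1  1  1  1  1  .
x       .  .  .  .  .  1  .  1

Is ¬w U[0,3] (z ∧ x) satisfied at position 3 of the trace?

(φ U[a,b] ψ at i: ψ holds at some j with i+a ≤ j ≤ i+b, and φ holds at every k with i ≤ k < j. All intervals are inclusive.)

Need some j in [3,6] with (z ∧ x), and ¬w at every k in [3,j-1].
  j=3: (z ∧ x) false.
  j=4: (z ∧ x) false.
  j=5: (z ∧ x) holds; ¬w holds at every k in [3,4] → satisfied.

Holds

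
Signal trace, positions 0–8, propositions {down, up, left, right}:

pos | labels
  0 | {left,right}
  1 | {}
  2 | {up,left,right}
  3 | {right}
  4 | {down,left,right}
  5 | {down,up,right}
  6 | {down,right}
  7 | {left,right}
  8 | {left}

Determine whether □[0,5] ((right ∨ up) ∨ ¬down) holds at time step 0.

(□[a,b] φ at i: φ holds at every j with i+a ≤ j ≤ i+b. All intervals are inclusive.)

True

Check ((right ∨ up) ∨ ¬down) at every j in [0,5]:
  j=0: true
  j=1: true
  j=2: true
  j=3: true
  j=4: true
  j=5: true
All positions satisfy it → formula holds.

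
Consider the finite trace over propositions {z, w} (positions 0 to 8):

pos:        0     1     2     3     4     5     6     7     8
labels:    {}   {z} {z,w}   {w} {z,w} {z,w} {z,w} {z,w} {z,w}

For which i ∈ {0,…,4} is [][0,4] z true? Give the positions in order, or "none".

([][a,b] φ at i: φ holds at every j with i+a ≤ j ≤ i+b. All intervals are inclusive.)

4

Evaluate at each i in [0,4]:
  i=0: ✗ (fails at j=0)
  i=1: ✗ (fails at j=3)
  i=2: ✗ (fails at j=3)
  i=3: ✗ (fails at j=3)
  i=4: ✓ (all of [4,8])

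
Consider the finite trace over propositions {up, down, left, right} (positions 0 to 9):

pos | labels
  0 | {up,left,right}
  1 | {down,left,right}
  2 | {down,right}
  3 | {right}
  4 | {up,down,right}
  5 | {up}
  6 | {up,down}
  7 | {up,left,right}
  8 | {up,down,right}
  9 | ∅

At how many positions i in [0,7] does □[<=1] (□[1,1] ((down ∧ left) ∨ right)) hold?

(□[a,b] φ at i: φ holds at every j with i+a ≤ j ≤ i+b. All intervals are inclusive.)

4

Evaluate at each i in [0,7]:
  i=0: ✓ (all of [0,1])
  i=1: ✓ (all of [1,2])
  i=2: ✓ (all of [2,3])
  i=3: ✗ (fails at j=4)
  i=4: ✗ (fails at j=4)
  i=5: ✗ (fails at j=5)
  i=6: ✓ (all of [6,7])
  i=7: ✗ (fails at j=8)
Positions where it holds: {0, 1, 2, 6} → 4.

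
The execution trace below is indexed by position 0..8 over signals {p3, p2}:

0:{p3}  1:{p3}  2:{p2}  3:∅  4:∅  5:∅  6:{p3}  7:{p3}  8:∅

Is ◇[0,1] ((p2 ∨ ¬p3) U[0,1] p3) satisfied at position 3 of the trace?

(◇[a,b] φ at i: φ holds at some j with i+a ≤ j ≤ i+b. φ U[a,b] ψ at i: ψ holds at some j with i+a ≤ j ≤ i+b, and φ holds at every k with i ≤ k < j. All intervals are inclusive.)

Check ((p2 ∨ ¬p3) U[0,1] p3) at each j in [3,4]:
  j=3: fails
  j=4: fails
No position in the window satisfies it → formula fails.

No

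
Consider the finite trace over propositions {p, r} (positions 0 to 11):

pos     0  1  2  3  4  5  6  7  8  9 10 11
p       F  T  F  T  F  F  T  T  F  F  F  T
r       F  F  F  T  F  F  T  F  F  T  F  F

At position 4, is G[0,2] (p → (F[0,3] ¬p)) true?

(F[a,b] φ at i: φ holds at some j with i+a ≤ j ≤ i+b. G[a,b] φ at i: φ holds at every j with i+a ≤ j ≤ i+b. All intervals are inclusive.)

Yes

Check (p → (F[0,3] ¬p)) at every j in [4,6]:
  j=4: antecedent false → ✓
  j=5: antecedent false → ✓
  j=6: antecedent true; consequent holds (witness at 8) → ✓
All positions satisfy it → formula holds.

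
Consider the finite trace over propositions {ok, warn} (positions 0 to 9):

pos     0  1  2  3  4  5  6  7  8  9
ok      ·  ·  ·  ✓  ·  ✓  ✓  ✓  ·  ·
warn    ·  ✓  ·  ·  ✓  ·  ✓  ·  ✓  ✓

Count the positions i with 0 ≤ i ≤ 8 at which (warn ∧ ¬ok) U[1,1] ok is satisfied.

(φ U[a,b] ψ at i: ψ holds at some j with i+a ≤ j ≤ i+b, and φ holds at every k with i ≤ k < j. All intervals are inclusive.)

Evaluate at each i in [0,8]:
  i=0: ✗ (no rhs in [1,1])
  i=1: ✗ (no rhs in [2,2])
  i=2: ✗ (lhs fails at k=2 before rhs at j=3)
  i=3: ✗ (no rhs in [4,4])
  i=4: ✓ (rhs at j=5; lhs holds on [4,4])
  i=5: ✗ (lhs fails at k=5 before rhs at j=6)
  i=6: ✗ (lhs fails at k=6 before rhs at j=7)
  i=7: ✗ (no rhs in [8,8])
  i=8: ✗ (no rhs in [9,9])
Positions where it holds: {4} → 1.

1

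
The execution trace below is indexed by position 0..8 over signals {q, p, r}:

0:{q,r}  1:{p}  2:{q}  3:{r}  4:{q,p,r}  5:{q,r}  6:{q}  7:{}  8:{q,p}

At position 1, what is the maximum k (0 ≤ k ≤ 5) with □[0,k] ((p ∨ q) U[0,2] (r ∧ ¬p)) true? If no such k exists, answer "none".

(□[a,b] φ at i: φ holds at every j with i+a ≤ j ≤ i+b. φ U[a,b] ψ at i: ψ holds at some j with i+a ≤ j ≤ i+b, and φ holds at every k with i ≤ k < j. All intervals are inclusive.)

((p ∨ q) U[0,2] (r ∧ ¬p)) must hold from j=1 onward; find where it first fails.
  j=1: holds
  j=2: holds
  j=3: holds
  j=4: holds
  j=5: holds
  j=6: fails
Holds on [1,5], so largest k = 4.

4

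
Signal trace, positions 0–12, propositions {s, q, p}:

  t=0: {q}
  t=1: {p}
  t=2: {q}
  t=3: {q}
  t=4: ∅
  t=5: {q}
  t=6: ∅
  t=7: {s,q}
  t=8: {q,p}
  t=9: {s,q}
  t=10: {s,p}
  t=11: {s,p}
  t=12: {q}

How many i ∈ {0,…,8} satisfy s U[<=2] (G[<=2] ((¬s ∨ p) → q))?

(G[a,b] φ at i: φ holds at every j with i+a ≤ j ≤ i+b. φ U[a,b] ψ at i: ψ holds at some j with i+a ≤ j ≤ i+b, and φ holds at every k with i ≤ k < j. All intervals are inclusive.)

1

Evaluate at each i in [0,8]:
  i=0: ✗ (no rhs in [0,2])
  i=1: ✗ (no rhs in [1,3])
  i=2: ✗ (no rhs in [2,4])
  i=3: ✗ (no rhs in [3,5])
  i=4: ✗ (no rhs in [4,6])
  i=5: ✗ (lhs fails at k=5 before rhs at j=7)
  i=6: ✗ (lhs fails at k=6 before rhs at j=7)
  i=7: ✓ (rhs at j=7)
  i=8: ✗ (no rhs in [8,10])
Positions where it holds: {7} → 1.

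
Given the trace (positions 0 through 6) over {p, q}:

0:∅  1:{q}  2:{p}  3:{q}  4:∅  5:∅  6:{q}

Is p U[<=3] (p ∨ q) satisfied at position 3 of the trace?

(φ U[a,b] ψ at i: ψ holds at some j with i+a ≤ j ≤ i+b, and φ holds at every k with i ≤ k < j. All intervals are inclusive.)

Need some j in [3,6] with (p ∨ q), and p at every k in [3,j-1].
  j=3: (p ∨ q) holds; no prefix to check → satisfied.

Holds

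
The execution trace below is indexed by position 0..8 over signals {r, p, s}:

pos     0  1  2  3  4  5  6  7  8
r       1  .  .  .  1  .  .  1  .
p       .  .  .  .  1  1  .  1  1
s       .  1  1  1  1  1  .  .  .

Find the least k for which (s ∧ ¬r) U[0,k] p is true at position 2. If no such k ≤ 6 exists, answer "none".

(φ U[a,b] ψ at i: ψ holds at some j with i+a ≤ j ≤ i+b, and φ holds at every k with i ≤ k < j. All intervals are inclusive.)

2

Need earliest j ≥ 2 with p, and (s ∧ ¬r) at every k in [2,j-1].
  j=2: rhs fails.
  j=3: rhs fails.
  j=4: rhs holds; lhs holds on [2,3]. k = 2.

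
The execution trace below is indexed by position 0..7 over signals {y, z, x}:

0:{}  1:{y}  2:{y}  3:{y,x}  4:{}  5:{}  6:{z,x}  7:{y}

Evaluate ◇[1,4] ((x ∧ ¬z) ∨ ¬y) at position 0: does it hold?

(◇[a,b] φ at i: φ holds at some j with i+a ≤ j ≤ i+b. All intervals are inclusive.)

Check ((x ∧ ¬z) ∨ ¬y) at each j in [1,4]:
  j=1: false
  j=2: false
  j=3: true
  j=4: true
Found at j=3 → formula holds.

Holds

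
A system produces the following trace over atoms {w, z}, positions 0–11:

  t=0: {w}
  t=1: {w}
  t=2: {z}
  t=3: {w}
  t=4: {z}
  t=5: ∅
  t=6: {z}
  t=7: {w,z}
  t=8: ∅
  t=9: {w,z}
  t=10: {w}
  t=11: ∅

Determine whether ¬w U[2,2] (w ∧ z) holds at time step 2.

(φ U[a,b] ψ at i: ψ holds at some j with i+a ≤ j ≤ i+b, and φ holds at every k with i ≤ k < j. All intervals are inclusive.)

Need some j in [4,4] with (w ∧ z), and ¬w at every k in [2,j-1].
  j=4: (w ∧ z) false.
No j in the window works → until fails.

No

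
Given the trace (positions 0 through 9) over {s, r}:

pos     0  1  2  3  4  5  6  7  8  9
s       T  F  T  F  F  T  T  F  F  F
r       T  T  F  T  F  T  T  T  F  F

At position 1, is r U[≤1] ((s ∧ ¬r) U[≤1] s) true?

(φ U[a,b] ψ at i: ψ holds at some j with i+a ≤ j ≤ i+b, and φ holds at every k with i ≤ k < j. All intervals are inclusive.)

Need some j in [1,2] with ((s ∧ ¬r) U[≤1] s), and r at every k in [1,j-1].
  j=1: ((s ∧ ¬r) U[≤1] s) — fails.
  j=2: ((s ∧ ¬r) U[≤1] s) holds; r holds at every k in [1,1] → satisfied.

True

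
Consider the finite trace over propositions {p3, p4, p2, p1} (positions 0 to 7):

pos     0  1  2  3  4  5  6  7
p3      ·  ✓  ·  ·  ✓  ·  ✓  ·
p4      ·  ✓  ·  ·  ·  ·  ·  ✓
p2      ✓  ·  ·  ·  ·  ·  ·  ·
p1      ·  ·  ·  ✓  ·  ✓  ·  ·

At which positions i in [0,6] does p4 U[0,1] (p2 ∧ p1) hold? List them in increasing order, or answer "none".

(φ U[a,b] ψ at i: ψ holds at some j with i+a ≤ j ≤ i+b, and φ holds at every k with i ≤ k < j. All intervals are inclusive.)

Evaluate at each i in [0,6]:
  i=0: ✗ (no rhs in [0,1])
  i=1: ✗ (no rhs in [1,2])
  i=2: ✗ (no rhs in [2,3])
  i=3: ✗ (no rhs in [3,4])
  i=4: ✗ (no rhs in [4,5])
  i=5: ✗ (no rhs in [5,6])
  i=6: ✗ (no rhs in [6,7])

none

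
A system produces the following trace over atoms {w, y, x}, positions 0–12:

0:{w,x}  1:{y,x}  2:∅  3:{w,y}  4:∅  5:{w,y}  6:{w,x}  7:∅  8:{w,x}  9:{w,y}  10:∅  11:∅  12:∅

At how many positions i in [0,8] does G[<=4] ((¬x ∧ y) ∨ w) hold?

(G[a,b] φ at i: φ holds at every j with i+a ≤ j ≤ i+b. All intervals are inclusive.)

0

Evaluate at each i in [0,8]:
  i=0: ✗ (fails at j=1)
  i=1: ✗ (fails at j=1)
  i=2: ✗ (fails at j=2)
  i=3: ✗ (fails at j=4)
  i=4: ✗ (fails at j=4)
  i=5: ✗ (fails at j=7)
  i=6: ✗ (fails at j=7)
  i=7: ✗ (fails at j=7)
  i=8: ✗ (fails at j=10)
Positions where it holds: {} → 0.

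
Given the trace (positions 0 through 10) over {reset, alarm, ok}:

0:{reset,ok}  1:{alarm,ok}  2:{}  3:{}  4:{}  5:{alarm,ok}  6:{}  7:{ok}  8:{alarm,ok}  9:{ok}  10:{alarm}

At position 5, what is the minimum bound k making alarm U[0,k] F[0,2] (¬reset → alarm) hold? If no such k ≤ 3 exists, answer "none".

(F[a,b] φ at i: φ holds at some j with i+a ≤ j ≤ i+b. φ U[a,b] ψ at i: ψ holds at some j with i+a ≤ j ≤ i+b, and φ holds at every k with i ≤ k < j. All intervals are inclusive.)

Need earliest j ≥ 5 with F[0,2] (¬reset → alarm), and alarm at every k in [5,j-1].
  j=5: rhs holds (empty prefix). k = 0.

0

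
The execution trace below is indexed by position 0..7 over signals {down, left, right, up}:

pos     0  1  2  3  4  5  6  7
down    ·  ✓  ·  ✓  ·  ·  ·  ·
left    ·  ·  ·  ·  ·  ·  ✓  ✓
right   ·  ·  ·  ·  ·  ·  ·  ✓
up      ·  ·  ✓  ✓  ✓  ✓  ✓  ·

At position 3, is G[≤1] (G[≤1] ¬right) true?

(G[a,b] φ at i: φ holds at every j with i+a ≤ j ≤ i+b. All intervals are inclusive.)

True

Check G[≤1] ¬right at every j in [3,4]:
  j=3: holds on [3,4]
  j=4: holds on [4,5]
All positions satisfy it → formula holds.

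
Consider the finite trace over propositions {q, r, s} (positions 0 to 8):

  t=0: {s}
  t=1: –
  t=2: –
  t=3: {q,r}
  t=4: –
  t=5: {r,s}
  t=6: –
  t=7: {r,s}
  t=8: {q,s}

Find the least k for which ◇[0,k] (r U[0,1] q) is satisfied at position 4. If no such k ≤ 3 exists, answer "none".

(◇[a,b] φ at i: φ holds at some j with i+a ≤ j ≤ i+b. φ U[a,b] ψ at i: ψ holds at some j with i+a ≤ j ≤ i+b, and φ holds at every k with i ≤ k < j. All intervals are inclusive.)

3

Scan j = 4,5,… for (r U[0,1] q):
  j=4: fails
  j=5: fails
  j=6: fails
  j=7: holds
First hit at j=7, so smallest k = 7-4 = 3.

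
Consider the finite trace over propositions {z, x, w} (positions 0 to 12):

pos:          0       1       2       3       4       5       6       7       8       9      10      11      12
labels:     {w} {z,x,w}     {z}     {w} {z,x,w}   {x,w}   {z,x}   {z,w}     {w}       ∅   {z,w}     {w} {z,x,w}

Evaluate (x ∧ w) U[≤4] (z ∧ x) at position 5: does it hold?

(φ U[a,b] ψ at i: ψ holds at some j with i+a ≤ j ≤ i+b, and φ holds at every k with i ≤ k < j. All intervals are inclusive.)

Need some j in [5,9] with (z ∧ x), and (x ∧ w) at every k in [5,j-1].
  j=5: (z ∧ x) false.
  j=6: (z ∧ x) holds; (x ∧ w) holds at every k in [5,5] → satisfied.

Yes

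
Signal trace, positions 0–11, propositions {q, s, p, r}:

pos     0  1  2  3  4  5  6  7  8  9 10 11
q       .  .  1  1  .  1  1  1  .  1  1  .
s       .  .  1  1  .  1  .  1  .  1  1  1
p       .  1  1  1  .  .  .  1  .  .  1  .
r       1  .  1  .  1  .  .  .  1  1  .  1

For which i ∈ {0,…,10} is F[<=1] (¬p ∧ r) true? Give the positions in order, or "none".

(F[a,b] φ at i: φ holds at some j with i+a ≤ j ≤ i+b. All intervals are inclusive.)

Evaluate at each i in [0,10]:
  i=0: ✓ (witness j=0)
  i=1: ✗ (none in [1,2])
  i=2: ✗ (none in [2,3])
  i=3: ✓ (witness j=4)
  i=4: ✓ (witness j=4)
  i=5: ✗ (none in [5,6])
  i=6: ✗ (none in [6,7])
  i=7: ✓ (witness j=8)
  i=8: ✓ (witness j=8)
  i=9: ✓ (witness j=9)
  i=10: ✓ (witness j=11)

0, 3, 4, 7, 8, 9, 10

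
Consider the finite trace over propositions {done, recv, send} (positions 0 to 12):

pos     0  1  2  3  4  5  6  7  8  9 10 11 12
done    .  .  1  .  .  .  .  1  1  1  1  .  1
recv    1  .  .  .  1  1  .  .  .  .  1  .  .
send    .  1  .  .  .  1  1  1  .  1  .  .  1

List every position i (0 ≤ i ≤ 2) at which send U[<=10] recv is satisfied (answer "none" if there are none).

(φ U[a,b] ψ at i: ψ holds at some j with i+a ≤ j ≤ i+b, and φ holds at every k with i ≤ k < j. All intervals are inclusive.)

Evaluate at each i in [0,2]:
  i=0: ✓ (rhs at j=0)
  i=1: ✗ (lhs fails at k=2 before rhs at j=4)
  i=2: ✗ (lhs fails at k=2 before rhs at j=4)

0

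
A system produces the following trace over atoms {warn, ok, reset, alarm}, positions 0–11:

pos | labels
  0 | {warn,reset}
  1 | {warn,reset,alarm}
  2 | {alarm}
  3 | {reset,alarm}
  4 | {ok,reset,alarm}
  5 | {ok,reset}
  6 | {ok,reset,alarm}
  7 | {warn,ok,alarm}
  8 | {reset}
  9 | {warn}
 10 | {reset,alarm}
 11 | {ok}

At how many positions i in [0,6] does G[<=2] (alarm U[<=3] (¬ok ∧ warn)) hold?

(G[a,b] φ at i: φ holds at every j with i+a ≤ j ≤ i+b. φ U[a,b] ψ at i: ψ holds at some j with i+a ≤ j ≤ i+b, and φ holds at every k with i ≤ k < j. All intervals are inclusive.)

0

Evaluate at each i in [0,6]:
  i=0: ✗ (fails at j=2)
  i=1: ✗ (fails at j=2)
  i=2: ✗ (fails at j=2)
  i=3: ✗ (fails at j=3)
  i=4: ✗ (fails at j=4)
  i=5: ✗ (fails at j=5)
  i=6: ✗ (fails at j=6)
Positions where it holds: {} → 0.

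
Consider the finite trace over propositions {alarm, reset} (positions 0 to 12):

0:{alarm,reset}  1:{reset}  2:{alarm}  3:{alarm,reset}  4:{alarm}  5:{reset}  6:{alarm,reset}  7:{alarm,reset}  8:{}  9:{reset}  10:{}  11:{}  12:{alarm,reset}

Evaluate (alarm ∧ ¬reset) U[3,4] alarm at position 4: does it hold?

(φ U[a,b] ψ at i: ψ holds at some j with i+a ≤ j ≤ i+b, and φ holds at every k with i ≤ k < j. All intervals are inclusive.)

No

Need some j in [7,8] with alarm, and (alarm ∧ ¬reset) at every k in [4,j-1].
  j=7: alarm holds, but (alarm ∧ ¬reset) fails at k=5 → not this j.
  j=8: alarm false.
No j in the window works → until fails.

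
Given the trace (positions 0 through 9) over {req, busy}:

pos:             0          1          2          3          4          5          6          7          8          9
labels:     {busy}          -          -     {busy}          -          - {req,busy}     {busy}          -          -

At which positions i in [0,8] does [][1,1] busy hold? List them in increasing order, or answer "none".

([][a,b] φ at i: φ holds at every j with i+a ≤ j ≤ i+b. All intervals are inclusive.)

Evaluate at each i in [0,8]:
  i=0: ✗ (fails at j=1)
  i=1: ✗ (fails at j=2)
  i=2: ✓ (all of [3,3])
  i=3: ✗ (fails at j=4)
  i=4: ✗ (fails at j=5)
  i=5: ✓ (all of [6,6])
  i=6: ✓ (all of [7,7])
  i=7: ✗ (fails at j=8)
  i=8: ✗ (fails at j=9)

2, 5, 6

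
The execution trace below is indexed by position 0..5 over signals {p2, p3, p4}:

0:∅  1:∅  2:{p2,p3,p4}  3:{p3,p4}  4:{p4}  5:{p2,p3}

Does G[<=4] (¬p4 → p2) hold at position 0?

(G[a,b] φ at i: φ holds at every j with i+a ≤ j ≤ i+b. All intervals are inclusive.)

Does not hold

Check (¬p4 → p2) at every j in [0,4]:
  j=0: antecedent true; consequent false → ✗
  j=1: antecedent true; consequent false → ✗
  j=2: antecedent false → ✓
  j=3: antecedent false → ✓
  j=4: antecedent false → ✓
Fails at j=0 → formula fails.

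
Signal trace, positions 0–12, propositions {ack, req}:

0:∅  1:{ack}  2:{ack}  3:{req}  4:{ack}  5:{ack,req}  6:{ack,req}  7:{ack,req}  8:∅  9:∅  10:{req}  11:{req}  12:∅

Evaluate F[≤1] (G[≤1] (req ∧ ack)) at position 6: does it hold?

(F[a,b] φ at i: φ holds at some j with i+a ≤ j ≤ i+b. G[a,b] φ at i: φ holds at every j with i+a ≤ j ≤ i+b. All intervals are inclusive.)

Check G[≤1] (req ∧ ack) at each j in [6,7]:
  j=6: holds on [6,7]
  j=7: fails at 8
Found at j=6 → formula holds.

Holds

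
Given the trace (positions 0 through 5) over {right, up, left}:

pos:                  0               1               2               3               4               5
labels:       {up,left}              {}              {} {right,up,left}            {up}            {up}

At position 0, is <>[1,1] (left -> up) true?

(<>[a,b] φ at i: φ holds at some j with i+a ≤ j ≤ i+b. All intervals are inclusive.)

Yes

Check (left -> up) at each j in [1,1]:
  j=1: true
Found at j=1 → formula holds.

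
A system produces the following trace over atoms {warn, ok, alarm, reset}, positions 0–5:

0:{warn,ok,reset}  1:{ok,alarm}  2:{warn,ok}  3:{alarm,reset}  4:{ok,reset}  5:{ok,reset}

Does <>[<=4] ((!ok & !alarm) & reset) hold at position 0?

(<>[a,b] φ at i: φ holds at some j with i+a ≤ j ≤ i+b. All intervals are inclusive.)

Check ((!ok & !alarm) & reset) at each j in [0,4]:
  j=0: false
  j=1: false
  j=2: false
  j=3: false
  j=4: false
No position in the window satisfies it → formula fails.

No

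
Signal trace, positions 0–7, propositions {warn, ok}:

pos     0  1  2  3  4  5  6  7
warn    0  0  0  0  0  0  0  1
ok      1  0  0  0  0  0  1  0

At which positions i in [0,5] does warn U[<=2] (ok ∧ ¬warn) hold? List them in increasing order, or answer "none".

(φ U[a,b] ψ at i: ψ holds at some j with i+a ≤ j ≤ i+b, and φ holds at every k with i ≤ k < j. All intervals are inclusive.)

0

Evaluate at each i in [0,5]:
  i=0: ✓ (rhs at j=0)
  i=1: ✗ (no rhs in [1,3])
  i=2: ✗ (no rhs in [2,4])
  i=3: ✗ (no rhs in [3,5])
  i=4: ✗ (lhs fails at k=4 before rhs at j=6)
  i=5: ✗ (lhs fails at k=5 before rhs at j=6)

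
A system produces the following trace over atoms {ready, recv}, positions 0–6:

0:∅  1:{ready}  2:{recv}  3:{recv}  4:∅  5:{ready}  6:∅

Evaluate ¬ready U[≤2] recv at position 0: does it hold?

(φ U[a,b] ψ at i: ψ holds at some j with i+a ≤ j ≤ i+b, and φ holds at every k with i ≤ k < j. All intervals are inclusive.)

False

Need some j in [0,2] with recv, and ¬ready at every k in [0,j-1].
  j=0: recv false.
  j=1: recv false.
  j=2: recv holds, but ¬ready fails at k=1 → not this j.
No j in the window works → until fails.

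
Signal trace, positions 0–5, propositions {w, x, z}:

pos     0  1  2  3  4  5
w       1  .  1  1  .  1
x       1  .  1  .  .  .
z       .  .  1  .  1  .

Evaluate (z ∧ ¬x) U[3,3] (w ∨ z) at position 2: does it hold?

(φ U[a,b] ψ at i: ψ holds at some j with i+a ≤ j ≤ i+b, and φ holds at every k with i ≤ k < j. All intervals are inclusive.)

Need some j in [5,5] with (w ∨ z), and (z ∧ ¬x) at every k in [2,j-1].
  j=5: (w ∨ z) holds, but (z ∧ ¬x) fails at k=2 → not this j.
No j in the window works → until fails.

No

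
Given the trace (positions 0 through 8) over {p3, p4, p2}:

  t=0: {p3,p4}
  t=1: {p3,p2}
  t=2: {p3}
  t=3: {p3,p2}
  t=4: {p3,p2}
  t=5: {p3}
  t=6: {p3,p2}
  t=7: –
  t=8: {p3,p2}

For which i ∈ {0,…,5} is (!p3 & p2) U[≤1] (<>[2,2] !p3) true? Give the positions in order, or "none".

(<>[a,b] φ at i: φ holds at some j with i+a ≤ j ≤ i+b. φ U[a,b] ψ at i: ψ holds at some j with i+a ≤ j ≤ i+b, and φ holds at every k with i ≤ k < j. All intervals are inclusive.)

Evaluate at each i in [0,5]:
  i=0: ✗ (no rhs in [0,1])
  i=1: ✗ (no rhs in [1,2])
  i=2: ✗ (no rhs in [2,3])
  i=3: ✗ (no rhs in [3,4])
  i=4: ✗ (lhs fails at k=4 before rhs at j=5)
  i=5: ✓ (rhs at j=5)

5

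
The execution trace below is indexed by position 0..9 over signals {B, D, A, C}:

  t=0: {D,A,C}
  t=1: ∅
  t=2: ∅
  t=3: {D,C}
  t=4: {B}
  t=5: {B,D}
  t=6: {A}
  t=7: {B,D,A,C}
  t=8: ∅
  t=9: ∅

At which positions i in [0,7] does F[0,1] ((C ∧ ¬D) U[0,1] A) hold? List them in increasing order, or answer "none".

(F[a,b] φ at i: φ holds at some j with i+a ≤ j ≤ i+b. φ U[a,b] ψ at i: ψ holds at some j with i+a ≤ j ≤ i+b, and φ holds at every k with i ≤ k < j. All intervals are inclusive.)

Evaluate at each i in [0,7]:
  i=0: ✓ (witness j=0)
  i=1: ✗ (none in [1,2])
  i=2: ✗ (none in [2,3])
  i=3: ✗ (none in [3,4])
  i=4: ✗ (none in [4,5])
  i=5: ✓ (witness j=6)
  i=6: ✓ (witness j=6)
  i=7: ✓ (witness j=7)

0, 5, 6, 7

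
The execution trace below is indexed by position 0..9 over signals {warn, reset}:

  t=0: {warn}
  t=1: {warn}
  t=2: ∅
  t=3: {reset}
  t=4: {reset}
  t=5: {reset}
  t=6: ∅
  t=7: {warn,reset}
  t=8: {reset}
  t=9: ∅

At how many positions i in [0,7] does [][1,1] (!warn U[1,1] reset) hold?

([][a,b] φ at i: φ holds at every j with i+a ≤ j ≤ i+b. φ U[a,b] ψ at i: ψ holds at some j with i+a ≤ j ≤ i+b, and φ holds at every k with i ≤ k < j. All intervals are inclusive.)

4

Evaluate at each i in [0,7]:
  i=0: ✗ (fails at j=1)
  i=1: ✓ (all of [2,2])
  i=2: ✓ (all of [3,3])
  i=3: ✓ (all of [4,4])
  i=4: ✗ (fails at j=5)
  i=5: ✓ (all of [6,6])
  i=6: ✗ (fails at j=7)
  i=7: ✗ (fails at j=8)
Positions where it holds: {1, 2, 3, 5} → 4.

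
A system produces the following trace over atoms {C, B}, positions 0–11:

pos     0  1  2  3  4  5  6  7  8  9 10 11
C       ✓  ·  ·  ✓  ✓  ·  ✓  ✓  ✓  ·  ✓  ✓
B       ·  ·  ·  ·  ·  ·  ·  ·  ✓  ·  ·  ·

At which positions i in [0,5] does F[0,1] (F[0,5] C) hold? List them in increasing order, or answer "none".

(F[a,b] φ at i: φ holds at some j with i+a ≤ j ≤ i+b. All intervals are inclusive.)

0, 1, 2, 3, 4, 5

Evaluate at each i in [0,5]:
  i=0: ✓ (witness j=0)
  i=1: ✓ (witness j=1)
  i=2: ✓ (witness j=2)
  i=3: ✓ (witness j=3)
  i=4: ✓ (witness j=4)
  i=5: ✓ (witness j=5)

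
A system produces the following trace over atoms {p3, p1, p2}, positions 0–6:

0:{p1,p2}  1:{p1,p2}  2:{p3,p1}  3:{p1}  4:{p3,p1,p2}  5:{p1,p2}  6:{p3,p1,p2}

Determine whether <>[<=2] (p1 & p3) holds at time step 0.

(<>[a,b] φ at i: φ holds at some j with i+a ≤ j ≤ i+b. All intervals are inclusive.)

Holds

Check (p1 & p3) at each j in [0,2]:
  j=0: false
  j=1: false
  j=2: true
Found at j=2 → formula holds.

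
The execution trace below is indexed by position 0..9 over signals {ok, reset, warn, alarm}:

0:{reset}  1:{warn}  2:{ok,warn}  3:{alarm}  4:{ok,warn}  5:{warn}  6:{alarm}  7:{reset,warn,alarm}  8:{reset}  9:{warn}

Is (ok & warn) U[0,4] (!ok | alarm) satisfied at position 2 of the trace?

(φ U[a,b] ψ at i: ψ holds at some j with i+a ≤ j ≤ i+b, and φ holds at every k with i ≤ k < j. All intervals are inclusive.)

Need some j in [2,6] with (!ok | alarm), and (ok & warn) at every k in [2,j-1].
  j=2: (!ok | alarm) false.
  j=3: (!ok | alarm) holds; (ok & warn) holds at every k in [2,2] → satisfied.

Yes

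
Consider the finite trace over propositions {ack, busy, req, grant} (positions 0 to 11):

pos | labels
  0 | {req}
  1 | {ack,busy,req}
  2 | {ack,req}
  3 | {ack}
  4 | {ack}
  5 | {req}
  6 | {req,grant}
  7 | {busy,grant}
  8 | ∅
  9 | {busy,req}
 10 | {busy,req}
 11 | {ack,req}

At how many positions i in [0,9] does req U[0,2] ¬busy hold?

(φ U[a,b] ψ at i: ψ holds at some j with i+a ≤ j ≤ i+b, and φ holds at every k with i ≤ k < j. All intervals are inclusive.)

Evaluate at each i in [0,9]:
  i=0: ✓ (rhs at j=0)
  i=1: ✓ (rhs at j=2; lhs holds on [1,1])
  i=2: ✓ (rhs at j=2)
  i=3: ✓ (rhs at j=3)
  i=4: ✓ (rhs at j=4)
  i=5: ✓ (rhs at j=5)
  i=6: ✓ (rhs at j=6)
  i=7: ✗ (lhs fails at k=7 before rhs at j=8)
  i=8: ✓ (rhs at j=8)
  i=9: ✓ (rhs at j=11; lhs holds on [9,10])
Positions where it holds: {0, 1, 2, 3, 4, 5, 6, 8, 9} → 9.

9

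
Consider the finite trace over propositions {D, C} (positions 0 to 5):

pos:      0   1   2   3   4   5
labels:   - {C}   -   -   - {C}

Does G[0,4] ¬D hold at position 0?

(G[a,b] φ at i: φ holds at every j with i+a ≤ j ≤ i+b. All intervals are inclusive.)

True

Check ¬D at every j in [0,4]:
  j=0: true
  j=1: true
  j=2: true
  j=3: true
  j=4: true
All positions satisfy it → formula holds.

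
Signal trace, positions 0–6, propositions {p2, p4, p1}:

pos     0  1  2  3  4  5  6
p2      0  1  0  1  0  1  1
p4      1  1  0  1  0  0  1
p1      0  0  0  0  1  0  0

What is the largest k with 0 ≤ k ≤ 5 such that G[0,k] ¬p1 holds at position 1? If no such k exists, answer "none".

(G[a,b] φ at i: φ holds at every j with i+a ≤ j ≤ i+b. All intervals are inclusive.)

2

¬p1 must hold from j=1 onward; find where it first fails.
  j=1: holds
  j=2: holds
  j=3: holds
  j=4: fails
Holds on [1,3], so largest k = 2.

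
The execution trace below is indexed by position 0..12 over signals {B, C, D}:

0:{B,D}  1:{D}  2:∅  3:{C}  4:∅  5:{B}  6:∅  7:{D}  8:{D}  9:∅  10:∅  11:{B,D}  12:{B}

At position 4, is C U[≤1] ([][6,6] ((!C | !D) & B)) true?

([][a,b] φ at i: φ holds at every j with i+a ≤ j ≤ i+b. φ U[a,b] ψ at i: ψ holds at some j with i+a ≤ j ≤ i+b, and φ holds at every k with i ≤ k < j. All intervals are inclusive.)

Need some j in [4,5] with [][6,6] ((!C | !D) & B), and C at every k in [4,j-1].
  j=4: [][6,6] ((!C | !D) & B) — fails at 10.
  j=5: [][6,6] ((!C | !D) & B) holds, but C fails at k=4 → not this j.
No j in the window works → until fails.

False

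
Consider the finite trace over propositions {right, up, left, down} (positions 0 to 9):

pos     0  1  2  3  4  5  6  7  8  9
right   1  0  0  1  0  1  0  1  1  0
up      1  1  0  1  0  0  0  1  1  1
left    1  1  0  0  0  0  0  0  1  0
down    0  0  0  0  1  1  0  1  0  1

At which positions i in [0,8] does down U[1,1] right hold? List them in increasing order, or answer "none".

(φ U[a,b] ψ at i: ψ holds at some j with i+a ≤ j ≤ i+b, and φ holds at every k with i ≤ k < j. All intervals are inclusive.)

4, 7

Evaluate at each i in [0,8]:
  i=0: ✗ (no rhs in [1,1])
  i=1: ✗ (no rhs in [2,2])
  i=2: ✗ (lhs fails at k=2 before rhs at j=3)
  i=3: ✗ (no rhs in [4,4])
  i=4: ✓ (rhs at j=5; lhs holds on [4,4])
  i=5: ✗ (no rhs in [6,6])
  i=6: ✗ (lhs fails at k=6 before rhs at j=7)
  i=7: ✓ (rhs at j=8; lhs holds on [7,7])
  i=8: ✗ (no rhs in [9,9])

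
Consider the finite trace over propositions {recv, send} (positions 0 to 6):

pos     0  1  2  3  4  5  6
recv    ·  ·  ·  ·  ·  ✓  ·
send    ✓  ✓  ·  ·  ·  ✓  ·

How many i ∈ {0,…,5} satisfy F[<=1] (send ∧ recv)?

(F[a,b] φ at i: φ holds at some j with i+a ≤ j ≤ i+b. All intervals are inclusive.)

Evaluate at each i in [0,5]:
  i=0: ✗ (none in [0,1])
  i=1: ✗ (none in [1,2])
  i=2: ✗ (none in [2,3])
  i=3: ✗ (none in [3,4])
  i=4: ✓ (witness j=5)
  i=5: ✓ (witness j=5)
Positions where it holds: {4, 5} → 2.

2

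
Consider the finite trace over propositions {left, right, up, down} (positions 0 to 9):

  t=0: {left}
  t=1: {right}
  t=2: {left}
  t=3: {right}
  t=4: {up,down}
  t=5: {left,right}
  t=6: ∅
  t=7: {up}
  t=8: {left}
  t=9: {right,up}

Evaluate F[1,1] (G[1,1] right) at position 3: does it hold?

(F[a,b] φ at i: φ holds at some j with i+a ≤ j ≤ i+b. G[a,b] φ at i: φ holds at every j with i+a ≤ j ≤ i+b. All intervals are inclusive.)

Check G[1,1] right at each j in [4,4]:
  j=4: holds on [5,5]
Found at j=4 → formula holds.

True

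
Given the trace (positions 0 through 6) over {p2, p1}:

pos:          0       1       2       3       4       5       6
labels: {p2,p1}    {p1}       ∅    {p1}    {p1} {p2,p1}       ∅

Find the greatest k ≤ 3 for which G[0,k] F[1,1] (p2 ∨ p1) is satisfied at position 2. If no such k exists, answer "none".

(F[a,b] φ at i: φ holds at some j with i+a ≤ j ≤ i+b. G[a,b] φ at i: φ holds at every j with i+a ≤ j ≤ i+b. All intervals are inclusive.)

2

F[1,1] (p2 ∨ p1) must hold from j=2 onward; find where it first fails.
  j=2: holds
  j=3: holds
  j=4: holds
  j=5: fails
Holds on [2,4], so largest k = 2.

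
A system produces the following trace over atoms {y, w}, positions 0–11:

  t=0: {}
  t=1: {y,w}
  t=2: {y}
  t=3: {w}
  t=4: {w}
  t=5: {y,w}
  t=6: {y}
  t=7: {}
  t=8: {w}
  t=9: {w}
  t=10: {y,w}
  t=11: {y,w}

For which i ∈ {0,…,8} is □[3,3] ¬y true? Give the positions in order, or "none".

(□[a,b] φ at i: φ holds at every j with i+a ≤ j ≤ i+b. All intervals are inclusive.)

Evaluate at each i in [0,8]:
  i=0: ✓ (all of [3,3])
  i=1: ✓ (all of [4,4])
  i=2: ✗ (fails at j=5)
  i=3: ✗ (fails at j=6)
  i=4: ✓ (all of [7,7])
  i=5: ✓ (all of [8,8])
  i=6: ✓ (all of [9,9])
  i=7: ✗ (fails at j=10)
  i=8: ✗ (fails at j=11)

0, 1, 4, 5, 6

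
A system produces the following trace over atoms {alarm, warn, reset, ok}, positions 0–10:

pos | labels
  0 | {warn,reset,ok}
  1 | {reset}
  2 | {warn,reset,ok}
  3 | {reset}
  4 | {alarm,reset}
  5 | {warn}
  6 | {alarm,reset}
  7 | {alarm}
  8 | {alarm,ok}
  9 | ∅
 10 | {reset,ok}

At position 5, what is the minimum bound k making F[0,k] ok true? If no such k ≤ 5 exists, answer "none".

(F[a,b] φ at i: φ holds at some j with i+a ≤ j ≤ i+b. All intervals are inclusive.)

3

Scan j = 5,6,… for ok:
  j=5: fails
  j=6: fails
  j=7: fails
  j=8: holds
First hit at j=8, so smallest k = 8-5 = 3.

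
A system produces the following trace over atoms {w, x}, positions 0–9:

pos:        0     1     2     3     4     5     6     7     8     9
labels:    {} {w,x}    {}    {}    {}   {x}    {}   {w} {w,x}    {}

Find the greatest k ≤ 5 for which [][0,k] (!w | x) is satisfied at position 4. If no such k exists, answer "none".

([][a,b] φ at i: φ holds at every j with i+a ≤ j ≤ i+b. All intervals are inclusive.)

(!w | x) must hold from j=4 onward; find where it first fails.
  j=4: holds
  j=5: holds
  j=6: holds
  j=7: fails
Holds on [4,6], so largest k = 2.

2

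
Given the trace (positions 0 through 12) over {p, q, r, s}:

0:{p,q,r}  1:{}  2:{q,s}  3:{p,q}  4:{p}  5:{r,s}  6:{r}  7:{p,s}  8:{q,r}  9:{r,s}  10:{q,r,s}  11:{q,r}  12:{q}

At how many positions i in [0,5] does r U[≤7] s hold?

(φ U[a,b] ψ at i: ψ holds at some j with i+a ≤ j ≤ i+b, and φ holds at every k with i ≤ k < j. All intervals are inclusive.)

Evaluate at each i in [0,5]:
  i=0: ✗ (lhs fails at k=1 before rhs at j=2)
  i=1: ✗ (lhs fails at k=1 before rhs at j=2)
  i=2: ✓ (rhs at j=2)
  i=3: ✗ (lhs fails at k=3 before rhs at j=5)
  i=4: ✗ (lhs fails at k=4 before rhs at j=5)
  i=5: ✓ (rhs at j=5)
Positions where it holds: {2, 5} → 2.

2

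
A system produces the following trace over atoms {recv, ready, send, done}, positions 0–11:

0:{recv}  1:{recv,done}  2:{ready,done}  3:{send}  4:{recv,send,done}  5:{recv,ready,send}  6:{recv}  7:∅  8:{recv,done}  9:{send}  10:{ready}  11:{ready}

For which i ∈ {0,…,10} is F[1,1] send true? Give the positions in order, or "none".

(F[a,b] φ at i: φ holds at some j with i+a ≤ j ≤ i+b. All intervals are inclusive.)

2, 3, 4, 8

Evaluate at each i in [0,10]:
  i=0: ✗ (none in [1,1])
  i=1: ✗ (none in [2,2])
  i=2: ✓ (witness j=3)
  i=3: ✓ (witness j=4)
  i=4: ✓ (witness j=5)
  i=5: ✗ (none in [6,6])
  i=6: ✗ (none in [7,7])
  i=7: ✗ (none in [8,8])
  i=8: ✓ (witness j=9)
  i=9: ✗ (none in [10,10])
  i=10: ✗ (none in [11,11])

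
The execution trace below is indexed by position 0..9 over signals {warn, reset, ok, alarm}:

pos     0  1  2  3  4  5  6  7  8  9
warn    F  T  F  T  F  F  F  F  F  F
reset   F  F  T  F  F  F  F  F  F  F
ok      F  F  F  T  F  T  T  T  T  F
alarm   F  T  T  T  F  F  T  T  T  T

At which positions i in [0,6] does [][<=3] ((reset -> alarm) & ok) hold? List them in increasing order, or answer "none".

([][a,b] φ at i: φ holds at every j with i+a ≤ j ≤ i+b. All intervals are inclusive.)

5

Evaluate at each i in [0,6]:
  i=0: ✗ (fails at j=0)
  i=1: ✗ (fails at j=1)
  i=2: ✗ (fails at j=2)
  i=3: ✗ (fails at j=4)
  i=4: ✗ (fails at j=4)
  i=5: ✓ (all of [5,8])
  i=6: ✗ (fails at j=9)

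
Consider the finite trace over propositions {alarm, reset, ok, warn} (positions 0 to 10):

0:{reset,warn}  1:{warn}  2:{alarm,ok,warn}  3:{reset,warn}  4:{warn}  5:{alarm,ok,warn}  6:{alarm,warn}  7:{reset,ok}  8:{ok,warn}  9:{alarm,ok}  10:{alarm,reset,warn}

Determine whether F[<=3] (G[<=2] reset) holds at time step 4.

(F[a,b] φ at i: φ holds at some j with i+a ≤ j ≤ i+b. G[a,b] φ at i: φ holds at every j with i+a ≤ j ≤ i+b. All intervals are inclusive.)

Check G[<=2] reset at each j in [4,7]:
  j=4: fails at 4
  j=5: fails at 5
  j=6: fails at 6
  j=7: fails at 8
No position in the window satisfies it → formula fails.

Does not hold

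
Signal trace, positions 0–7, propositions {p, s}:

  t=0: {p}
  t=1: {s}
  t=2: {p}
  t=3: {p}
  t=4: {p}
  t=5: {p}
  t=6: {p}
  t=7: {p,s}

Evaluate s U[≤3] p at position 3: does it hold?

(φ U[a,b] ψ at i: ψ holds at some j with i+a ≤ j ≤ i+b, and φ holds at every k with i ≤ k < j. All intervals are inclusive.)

Yes

Need some j in [3,6] with p, and s at every k in [3,j-1].
  j=3: p holds; no prefix to check → satisfied.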